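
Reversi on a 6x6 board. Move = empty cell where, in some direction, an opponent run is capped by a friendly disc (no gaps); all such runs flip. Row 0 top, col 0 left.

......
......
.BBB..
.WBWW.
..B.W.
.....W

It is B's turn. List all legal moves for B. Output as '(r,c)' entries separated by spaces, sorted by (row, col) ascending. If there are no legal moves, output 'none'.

(2,0): flips 1 -> legal
(2,4): flips 1 -> legal
(2,5): no bracket -> illegal
(3,0): flips 1 -> legal
(3,5): flips 2 -> legal
(4,0): flips 1 -> legal
(4,1): flips 1 -> legal
(4,3): flips 1 -> legal
(4,5): flips 1 -> legal
(5,3): no bracket -> illegal
(5,4): no bracket -> illegal

Answer: (2,0) (2,4) (3,0) (3,5) (4,0) (4,1) (4,3) (4,5)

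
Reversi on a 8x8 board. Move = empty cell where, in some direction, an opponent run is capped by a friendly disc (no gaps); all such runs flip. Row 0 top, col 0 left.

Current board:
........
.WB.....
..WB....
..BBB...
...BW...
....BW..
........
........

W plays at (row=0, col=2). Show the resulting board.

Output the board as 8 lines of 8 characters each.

Place W at (0,2); scan 8 dirs for brackets.
Dir NW: edge -> no flip
Dir N: edge -> no flip
Dir NE: edge -> no flip
Dir W: first cell '.' (not opp) -> no flip
Dir E: first cell '.' (not opp) -> no flip
Dir SW: first cell 'W' (not opp) -> no flip
Dir S: opp run (1,2) capped by W -> flip
Dir SE: first cell '.' (not opp) -> no flip
All flips: (1,2)

Answer: ..W.....
.WW.....
..WB....
..BBB...
...BW...
....BW..
........
........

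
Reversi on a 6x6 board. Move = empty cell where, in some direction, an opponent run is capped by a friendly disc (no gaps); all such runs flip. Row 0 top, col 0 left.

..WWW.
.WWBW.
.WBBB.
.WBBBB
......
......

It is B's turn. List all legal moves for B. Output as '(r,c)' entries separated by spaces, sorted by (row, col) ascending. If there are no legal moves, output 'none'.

(0,0): flips 1 -> legal
(0,1): flips 1 -> legal
(0,5): flips 1 -> legal
(1,0): flips 3 -> legal
(1,5): flips 1 -> legal
(2,0): flips 1 -> legal
(2,5): no bracket -> illegal
(3,0): flips 1 -> legal
(4,0): flips 1 -> legal
(4,1): no bracket -> illegal
(4,2): no bracket -> illegal

Answer: (0,0) (0,1) (0,5) (1,0) (1,5) (2,0) (3,0) (4,0)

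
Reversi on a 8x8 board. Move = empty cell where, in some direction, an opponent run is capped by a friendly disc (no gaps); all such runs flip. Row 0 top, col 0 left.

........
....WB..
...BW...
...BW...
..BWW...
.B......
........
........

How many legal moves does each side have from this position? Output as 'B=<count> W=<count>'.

Answer: B=7 W=8

Derivation:
-- B to move --
(0,3): no bracket -> illegal
(0,4): no bracket -> illegal
(0,5): flips 1 -> legal
(1,3): flips 1 -> legal
(2,5): flips 1 -> legal
(3,2): no bracket -> illegal
(3,5): flips 1 -> legal
(4,5): flips 3 -> legal
(5,2): no bracket -> illegal
(5,3): flips 1 -> legal
(5,4): no bracket -> illegal
(5,5): flips 1 -> legal
B mobility = 7
-- W to move --
(0,4): no bracket -> illegal
(0,5): no bracket -> illegal
(0,6): flips 1 -> legal
(1,2): flips 1 -> legal
(1,3): flips 2 -> legal
(1,6): flips 1 -> legal
(2,2): flips 2 -> legal
(2,5): no bracket -> illegal
(2,6): no bracket -> illegal
(3,1): no bracket -> illegal
(3,2): flips 2 -> legal
(4,0): no bracket -> illegal
(4,1): flips 1 -> legal
(5,0): no bracket -> illegal
(5,2): no bracket -> illegal
(5,3): no bracket -> illegal
(6,0): flips 3 -> legal
(6,1): no bracket -> illegal
(6,2): no bracket -> illegal
W mobility = 8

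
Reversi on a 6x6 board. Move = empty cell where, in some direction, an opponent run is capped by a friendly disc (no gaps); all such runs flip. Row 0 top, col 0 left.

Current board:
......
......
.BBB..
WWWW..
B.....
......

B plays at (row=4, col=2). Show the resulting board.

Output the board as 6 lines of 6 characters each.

Place B at (4,2); scan 8 dirs for brackets.
Dir NW: opp run (3,1), next='.' -> no flip
Dir N: opp run (3,2) capped by B -> flip
Dir NE: opp run (3,3), next='.' -> no flip
Dir W: first cell '.' (not opp) -> no flip
Dir E: first cell '.' (not opp) -> no flip
Dir SW: first cell '.' (not opp) -> no flip
Dir S: first cell '.' (not opp) -> no flip
Dir SE: first cell '.' (not opp) -> no flip
All flips: (3,2)

Answer: ......
......
.BBB..
WWBW..
B.B...
......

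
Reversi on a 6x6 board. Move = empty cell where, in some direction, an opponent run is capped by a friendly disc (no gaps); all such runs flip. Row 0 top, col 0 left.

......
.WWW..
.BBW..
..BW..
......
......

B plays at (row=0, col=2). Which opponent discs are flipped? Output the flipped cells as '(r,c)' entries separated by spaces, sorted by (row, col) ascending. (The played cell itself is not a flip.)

Answer: (1,2)

Derivation:
Dir NW: edge -> no flip
Dir N: edge -> no flip
Dir NE: edge -> no flip
Dir W: first cell '.' (not opp) -> no flip
Dir E: first cell '.' (not opp) -> no flip
Dir SW: opp run (1,1), next='.' -> no flip
Dir S: opp run (1,2) capped by B -> flip
Dir SE: opp run (1,3), next='.' -> no flip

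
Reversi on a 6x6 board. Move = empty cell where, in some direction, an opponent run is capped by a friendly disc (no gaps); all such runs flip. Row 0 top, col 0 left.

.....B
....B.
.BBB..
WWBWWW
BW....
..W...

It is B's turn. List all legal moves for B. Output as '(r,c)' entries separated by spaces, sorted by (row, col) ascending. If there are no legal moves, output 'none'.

(2,0): flips 1 -> legal
(2,4): no bracket -> illegal
(2,5): no bracket -> illegal
(4,2): flips 1 -> legal
(4,3): flips 1 -> legal
(4,4): flips 1 -> legal
(4,5): flips 1 -> legal
(5,0): flips 1 -> legal
(5,1): flips 2 -> legal
(5,3): no bracket -> illegal

Answer: (2,0) (4,2) (4,3) (4,4) (4,5) (5,0) (5,1)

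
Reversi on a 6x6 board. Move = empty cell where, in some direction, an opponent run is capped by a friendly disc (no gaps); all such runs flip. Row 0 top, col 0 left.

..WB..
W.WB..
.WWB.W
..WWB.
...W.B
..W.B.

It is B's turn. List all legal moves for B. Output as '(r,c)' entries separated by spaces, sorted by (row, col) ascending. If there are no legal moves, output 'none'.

(0,0): no bracket -> illegal
(0,1): flips 2 -> legal
(1,1): flips 1 -> legal
(1,4): no bracket -> illegal
(1,5): no bracket -> illegal
(2,0): flips 2 -> legal
(2,4): no bracket -> illegal
(3,0): flips 2 -> legal
(3,1): flips 3 -> legal
(3,5): no bracket -> illegal
(4,1): flips 1 -> legal
(4,2): no bracket -> illegal
(4,4): no bracket -> illegal
(5,1): no bracket -> illegal
(5,3): flips 2 -> legal

Answer: (0,1) (1,1) (2,0) (3,0) (3,1) (4,1) (5,3)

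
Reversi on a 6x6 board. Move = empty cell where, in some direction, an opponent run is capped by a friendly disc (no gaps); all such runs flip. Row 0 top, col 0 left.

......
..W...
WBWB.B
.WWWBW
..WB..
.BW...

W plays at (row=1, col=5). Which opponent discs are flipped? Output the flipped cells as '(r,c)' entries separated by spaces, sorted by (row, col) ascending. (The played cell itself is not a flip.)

Answer: (2,5)

Derivation:
Dir NW: first cell '.' (not opp) -> no flip
Dir N: first cell '.' (not opp) -> no flip
Dir NE: edge -> no flip
Dir W: first cell '.' (not opp) -> no flip
Dir E: edge -> no flip
Dir SW: first cell '.' (not opp) -> no flip
Dir S: opp run (2,5) capped by W -> flip
Dir SE: edge -> no flip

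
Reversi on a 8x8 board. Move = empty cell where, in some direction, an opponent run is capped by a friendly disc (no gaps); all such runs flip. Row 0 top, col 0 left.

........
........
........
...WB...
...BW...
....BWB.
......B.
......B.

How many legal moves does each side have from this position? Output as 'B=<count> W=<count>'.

-- B to move --
(2,2): flips 3 -> legal
(2,3): flips 1 -> legal
(2,4): no bracket -> illegal
(3,2): flips 1 -> legal
(3,5): no bracket -> illegal
(4,2): no bracket -> illegal
(4,5): flips 1 -> legal
(4,6): no bracket -> illegal
(5,3): no bracket -> illegal
(6,4): no bracket -> illegal
(6,5): no bracket -> illegal
B mobility = 4
-- W to move --
(2,3): no bracket -> illegal
(2,4): flips 1 -> legal
(2,5): no bracket -> illegal
(3,2): no bracket -> illegal
(3,5): flips 1 -> legal
(4,2): flips 1 -> legal
(4,5): no bracket -> illegal
(4,6): no bracket -> illegal
(4,7): no bracket -> illegal
(5,2): no bracket -> illegal
(5,3): flips 2 -> legal
(5,7): flips 1 -> legal
(6,3): no bracket -> illegal
(6,4): flips 1 -> legal
(6,5): no bracket -> illegal
(6,7): no bracket -> illegal
(7,5): no bracket -> illegal
(7,7): flips 1 -> legal
W mobility = 7

Answer: B=4 W=7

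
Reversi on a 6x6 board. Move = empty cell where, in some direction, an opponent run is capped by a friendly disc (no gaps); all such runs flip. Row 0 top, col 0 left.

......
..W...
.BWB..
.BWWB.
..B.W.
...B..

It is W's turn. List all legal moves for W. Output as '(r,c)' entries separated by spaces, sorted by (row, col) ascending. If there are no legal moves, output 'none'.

Answer: (1,0) (1,3) (1,4) (2,0) (2,4) (3,0) (3,5) (4,0) (4,5) (5,1) (5,2)

Derivation:
(1,0): flips 1 -> legal
(1,1): no bracket -> illegal
(1,3): flips 1 -> legal
(1,4): flips 1 -> legal
(2,0): flips 1 -> legal
(2,4): flips 2 -> legal
(2,5): no bracket -> illegal
(3,0): flips 2 -> legal
(3,5): flips 1 -> legal
(4,0): flips 1 -> legal
(4,1): no bracket -> illegal
(4,3): no bracket -> illegal
(4,5): flips 2 -> legal
(5,1): flips 1 -> legal
(5,2): flips 1 -> legal
(5,4): no bracket -> illegal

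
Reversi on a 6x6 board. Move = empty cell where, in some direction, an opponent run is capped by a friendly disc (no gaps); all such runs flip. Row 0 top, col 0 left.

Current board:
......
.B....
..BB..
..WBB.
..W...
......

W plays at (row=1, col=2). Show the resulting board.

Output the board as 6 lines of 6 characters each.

Place W at (1,2); scan 8 dirs for brackets.
Dir NW: first cell '.' (not opp) -> no flip
Dir N: first cell '.' (not opp) -> no flip
Dir NE: first cell '.' (not opp) -> no flip
Dir W: opp run (1,1), next='.' -> no flip
Dir E: first cell '.' (not opp) -> no flip
Dir SW: first cell '.' (not opp) -> no flip
Dir S: opp run (2,2) capped by W -> flip
Dir SE: opp run (2,3) (3,4), next='.' -> no flip
All flips: (2,2)

Answer: ......
.BW...
..WB..
..WBB.
..W...
......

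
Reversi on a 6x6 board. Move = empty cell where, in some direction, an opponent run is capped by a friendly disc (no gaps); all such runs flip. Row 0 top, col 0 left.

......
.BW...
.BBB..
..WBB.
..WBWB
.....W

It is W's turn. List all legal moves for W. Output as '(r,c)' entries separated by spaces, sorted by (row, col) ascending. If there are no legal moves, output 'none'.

Answer: (0,0) (1,0) (1,4) (2,4) (3,0) (3,5) (5,4)

Derivation:
(0,0): flips 3 -> legal
(0,1): no bracket -> illegal
(0,2): no bracket -> illegal
(1,0): flips 2 -> legal
(1,3): no bracket -> illegal
(1,4): flips 1 -> legal
(2,0): no bracket -> illegal
(2,4): flips 2 -> legal
(2,5): no bracket -> illegal
(3,0): flips 1 -> legal
(3,1): no bracket -> illegal
(3,5): flips 3 -> legal
(5,2): no bracket -> illegal
(5,3): no bracket -> illegal
(5,4): flips 1 -> legal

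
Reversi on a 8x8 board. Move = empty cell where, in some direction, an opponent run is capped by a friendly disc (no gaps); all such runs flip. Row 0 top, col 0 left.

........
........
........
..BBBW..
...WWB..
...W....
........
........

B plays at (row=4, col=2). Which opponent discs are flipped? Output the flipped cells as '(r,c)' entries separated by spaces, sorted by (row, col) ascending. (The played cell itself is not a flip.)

Answer: (4,3) (4,4)

Derivation:
Dir NW: first cell '.' (not opp) -> no flip
Dir N: first cell 'B' (not opp) -> no flip
Dir NE: first cell 'B' (not opp) -> no flip
Dir W: first cell '.' (not opp) -> no flip
Dir E: opp run (4,3) (4,4) capped by B -> flip
Dir SW: first cell '.' (not opp) -> no flip
Dir S: first cell '.' (not opp) -> no flip
Dir SE: opp run (5,3), next='.' -> no flip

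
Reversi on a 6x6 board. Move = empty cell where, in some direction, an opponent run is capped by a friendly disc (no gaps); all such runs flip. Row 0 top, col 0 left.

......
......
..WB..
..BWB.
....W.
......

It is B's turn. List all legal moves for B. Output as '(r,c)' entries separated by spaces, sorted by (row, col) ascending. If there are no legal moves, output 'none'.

(1,1): no bracket -> illegal
(1,2): flips 1 -> legal
(1,3): no bracket -> illegal
(2,1): flips 1 -> legal
(2,4): no bracket -> illegal
(3,1): no bracket -> illegal
(3,5): no bracket -> illegal
(4,2): no bracket -> illegal
(4,3): flips 1 -> legal
(4,5): no bracket -> illegal
(5,3): no bracket -> illegal
(5,4): flips 1 -> legal
(5,5): no bracket -> illegal

Answer: (1,2) (2,1) (4,3) (5,4)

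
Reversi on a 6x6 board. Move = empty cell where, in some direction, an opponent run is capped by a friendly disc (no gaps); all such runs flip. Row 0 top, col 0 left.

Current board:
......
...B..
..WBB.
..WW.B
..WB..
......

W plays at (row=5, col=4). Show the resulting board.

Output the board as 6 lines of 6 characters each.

Place W at (5,4); scan 8 dirs for brackets.
Dir NW: opp run (4,3) capped by W -> flip
Dir N: first cell '.' (not opp) -> no flip
Dir NE: first cell '.' (not opp) -> no flip
Dir W: first cell '.' (not opp) -> no flip
Dir E: first cell '.' (not opp) -> no flip
Dir SW: edge -> no flip
Dir S: edge -> no flip
Dir SE: edge -> no flip
All flips: (4,3)

Answer: ......
...B..
..WBB.
..WW.B
..WW..
....W.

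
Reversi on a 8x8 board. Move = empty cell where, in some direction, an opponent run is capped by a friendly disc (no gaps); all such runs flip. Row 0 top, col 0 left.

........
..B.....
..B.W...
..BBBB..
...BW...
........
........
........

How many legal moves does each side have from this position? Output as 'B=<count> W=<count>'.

-- B to move --
(1,3): flips 1 -> legal
(1,4): flips 1 -> legal
(1,5): flips 1 -> legal
(2,3): no bracket -> illegal
(2,5): no bracket -> illegal
(4,5): flips 1 -> legal
(5,3): flips 1 -> legal
(5,4): flips 1 -> legal
(5,5): flips 1 -> legal
B mobility = 7
-- W to move --
(0,1): no bracket -> illegal
(0,2): no bracket -> illegal
(0,3): no bracket -> illegal
(1,1): flips 2 -> legal
(1,3): no bracket -> illegal
(2,1): no bracket -> illegal
(2,3): no bracket -> illegal
(2,5): no bracket -> illegal
(2,6): flips 1 -> legal
(3,1): no bracket -> illegal
(3,6): no bracket -> illegal
(4,1): no bracket -> illegal
(4,2): flips 2 -> legal
(4,5): no bracket -> illegal
(4,6): flips 1 -> legal
(5,2): no bracket -> illegal
(5,3): no bracket -> illegal
(5,4): no bracket -> illegal
W mobility = 4

Answer: B=7 W=4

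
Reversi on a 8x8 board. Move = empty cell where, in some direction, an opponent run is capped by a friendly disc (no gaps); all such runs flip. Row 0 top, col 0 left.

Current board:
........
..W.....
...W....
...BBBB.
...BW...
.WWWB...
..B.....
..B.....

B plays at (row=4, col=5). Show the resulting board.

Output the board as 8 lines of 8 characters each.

Answer: ........
..W.....
...W....
...BBBB.
...BBB..
.WWWB...
..B.....
..B.....

Derivation:
Place B at (4,5); scan 8 dirs for brackets.
Dir NW: first cell 'B' (not opp) -> no flip
Dir N: first cell 'B' (not opp) -> no flip
Dir NE: first cell 'B' (not opp) -> no flip
Dir W: opp run (4,4) capped by B -> flip
Dir E: first cell '.' (not opp) -> no flip
Dir SW: first cell 'B' (not opp) -> no flip
Dir S: first cell '.' (not opp) -> no flip
Dir SE: first cell '.' (not opp) -> no flip
All flips: (4,4)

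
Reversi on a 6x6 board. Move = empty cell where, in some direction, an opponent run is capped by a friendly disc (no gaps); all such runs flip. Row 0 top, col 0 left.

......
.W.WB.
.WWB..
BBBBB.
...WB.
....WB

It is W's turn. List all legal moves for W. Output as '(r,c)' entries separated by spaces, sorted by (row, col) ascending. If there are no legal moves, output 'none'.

Answer: (1,5) (2,4) (2,5) (4,0) (4,1) (4,2) (4,5)

Derivation:
(0,3): no bracket -> illegal
(0,4): no bracket -> illegal
(0,5): no bracket -> illegal
(1,2): no bracket -> illegal
(1,5): flips 1 -> legal
(2,0): no bracket -> illegal
(2,4): flips 3 -> legal
(2,5): flips 1 -> legal
(3,5): no bracket -> illegal
(4,0): flips 1 -> legal
(4,1): flips 1 -> legal
(4,2): flips 1 -> legal
(4,5): flips 1 -> legal
(5,3): no bracket -> illegal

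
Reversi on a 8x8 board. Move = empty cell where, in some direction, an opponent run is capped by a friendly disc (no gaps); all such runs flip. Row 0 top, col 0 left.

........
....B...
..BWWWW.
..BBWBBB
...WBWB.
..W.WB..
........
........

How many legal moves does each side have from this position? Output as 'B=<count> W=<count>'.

-- B to move --
(1,2): no bracket -> illegal
(1,3): flips 2 -> legal
(1,5): flips 3 -> legal
(1,6): flips 1 -> legal
(1,7): flips 1 -> legal
(2,7): flips 4 -> legal
(4,1): no bracket -> illegal
(4,2): flips 1 -> legal
(5,1): no bracket -> illegal
(5,3): flips 2 -> legal
(5,6): no bracket -> illegal
(6,1): no bracket -> illegal
(6,2): no bracket -> illegal
(6,3): flips 2 -> legal
(6,4): flips 1 -> legal
(6,5): flips 2 -> legal
B mobility = 10
-- W to move --
(0,3): flips 1 -> legal
(0,4): flips 1 -> legal
(0,5): flips 1 -> legal
(1,1): no bracket -> illegal
(1,2): no bracket -> illegal
(1,3): no bracket -> illegal
(1,5): no bracket -> illegal
(2,1): flips 2 -> legal
(2,7): flips 1 -> legal
(3,1): flips 2 -> legal
(4,1): flips 1 -> legal
(4,2): flips 1 -> legal
(4,7): flips 2 -> legal
(5,3): flips 2 -> legal
(5,6): flips 3 -> legal
(5,7): flips 2 -> legal
(6,4): no bracket -> illegal
(6,5): flips 1 -> legal
(6,6): no bracket -> illegal
W mobility = 13

Answer: B=10 W=13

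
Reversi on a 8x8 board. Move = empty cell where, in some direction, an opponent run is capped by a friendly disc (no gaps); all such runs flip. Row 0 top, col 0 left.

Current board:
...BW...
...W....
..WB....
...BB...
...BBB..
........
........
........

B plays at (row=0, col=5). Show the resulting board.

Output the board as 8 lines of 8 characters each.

Place B at (0,5); scan 8 dirs for brackets.
Dir NW: edge -> no flip
Dir N: edge -> no flip
Dir NE: edge -> no flip
Dir W: opp run (0,4) capped by B -> flip
Dir E: first cell '.' (not opp) -> no flip
Dir SW: first cell '.' (not opp) -> no flip
Dir S: first cell '.' (not opp) -> no flip
Dir SE: first cell '.' (not opp) -> no flip
All flips: (0,4)

Answer: ...BBB..
...W....
..WB....
...BB...
...BBB..
........
........
........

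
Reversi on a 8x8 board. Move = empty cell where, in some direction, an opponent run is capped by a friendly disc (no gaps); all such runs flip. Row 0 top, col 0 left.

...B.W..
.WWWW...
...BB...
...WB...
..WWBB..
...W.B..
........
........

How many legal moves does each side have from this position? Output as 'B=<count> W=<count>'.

Answer: B=12 W=8

Derivation:
-- B to move --
(0,0): no bracket -> illegal
(0,1): flips 1 -> legal
(0,2): flips 1 -> legal
(0,4): flips 1 -> legal
(0,6): no bracket -> illegal
(1,0): no bracket -> illegal
(1,5): no bracket -> illegal
(1,6): no bracket -> illegal
(2,0): no bracket -> illegal
(2,1): flips 1 -> legal
(2,2): flips 1 -> legal
(2,5): flips 1 -> legal
(3,1): no bracket -> illegal
(3,2): flips 1 -> legal
(4,1): flips 2 -> legal
(5,1): flips 2 -> legal
(5,2): flips 1 -> legal
(5,4): no bracket -> illegal
(6,2): flips 1 -> legal
(6,3): flips 3 -> legal
(6,4): no bracket -> illegal
B mobility = 12
-- W to move --
(0,2): no bracket -> illegal
(0,4): no bracket -> illegal
(1,5): flips 1 -> legal
(2,2): no bracket -> illegal
(2,5): flips 1 -> legal
(3,2): flips 1 -> legal
(3,5): flips 3 -> legal
(3,6): no bracket -> illegal
(4,6): flips 2 -> legal
(5,4): flips 3 -> legal
(5,6): flips 3 -> legal
(6,4): no bracket -> illegal
(6,5): no bracket -> illegal
(6,6): flips 2 -> legal
W mobility = 8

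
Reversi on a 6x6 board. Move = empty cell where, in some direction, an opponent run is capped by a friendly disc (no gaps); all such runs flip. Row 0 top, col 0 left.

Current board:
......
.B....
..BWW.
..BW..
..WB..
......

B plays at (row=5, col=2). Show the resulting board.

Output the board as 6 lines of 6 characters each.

Place B at (5,2); scan 8 dirs for brackets.
Dir NW: first cell '.' (not opp) -> no flip
Dir N: opp run (4,2) capped by B -> flip
Dir NE: first cell 'B' (not opp) -> no flip
Dir W: first cell '.' (not opp) -> no flip
Dir E: first cell '.' (not opp) -> no flip
Dir SW: edge -> no flip
Dir S: edge -> no flip
Dir SE: edge -> no flip
All flips: (4,2)

Answer: ......
.B....
..BWW.
..BW..
..BB..
..B...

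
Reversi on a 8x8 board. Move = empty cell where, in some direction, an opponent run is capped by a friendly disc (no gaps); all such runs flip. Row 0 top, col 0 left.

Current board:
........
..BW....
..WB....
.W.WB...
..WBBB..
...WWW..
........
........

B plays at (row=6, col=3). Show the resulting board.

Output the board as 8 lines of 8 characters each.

Answer: ........
..BW....
..WB....
.W.WB...
..WBBB..
...BBW..
...B....
........

Derivation:
Place B at (6,3); scan 8 dirs for brackets.
Dir NW: first cell '.' (not opp) -> no flip
Dir N: opp run (5,3) capped by B -> flip
Dir NE: opp run (5,4) capped by B -> flip
Dir W: first cell '.' (not opp) -> no flip
Dir E: first cell '.' (not opp) -> no flip
Dir SW: first cell '.' (not opp) -> no flip
Dir S: first cell '.' (not opp) -> no flip
Dir SE: first cell '.' (not opp) -> no flip
All flips: (5,3) (5,4)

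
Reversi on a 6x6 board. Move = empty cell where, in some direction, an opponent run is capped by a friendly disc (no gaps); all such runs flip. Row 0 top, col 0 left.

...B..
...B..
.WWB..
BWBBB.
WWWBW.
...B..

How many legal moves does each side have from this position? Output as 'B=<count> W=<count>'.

-- B to move --
(1,0): flips 1 -> legal
(1,1): flips 1 -> legal
(1,2): flips 2 -> legal
(2,0): flips 4 -> legal
(3,5): flips 1 -> legal
(4,5): flips 1 -> legal
(5,0): flips 2 -> legal
(5,1): flips 1 -> legal
(5,2): flips 2 -> legal
(5,4): flips 1 -> legal
(5,5): flips 1 -> legal
B mobility = 11
-- W to move --
(0,2): no bracket -> illegal
(0,4): flips 1 -> legal
(1,2): no bracket -> illegal
(1,4): flips 2 -> legal
(2,0): flips 1 -> legal
(2,4): flips 3 -> legal
(2,5): no bracket -> illegal
(3,5): flips 3 -> legal
(4,5): no bracket -> illegal
(5,2): no bracket -> illegal
(5,4): flips 2 -> legal
W mobility = 6

Answer: B=11 W=6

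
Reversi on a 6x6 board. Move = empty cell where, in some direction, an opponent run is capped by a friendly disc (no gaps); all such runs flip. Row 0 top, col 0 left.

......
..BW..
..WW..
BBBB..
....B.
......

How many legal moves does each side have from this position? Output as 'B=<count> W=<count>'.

Answer: B=5 W=8

Derivation:
-- B to move --
(0,2): no bracket -> illegal
(0,3): flips 2 -> legal
(0,4): flips 2 -> legal
(1,1): flips 1 -> legal
(1,4): flips 2 -> legal
(2,1): no bracket -> illegal
(2,4): no bracket -> illegal
(3,4): flips 1 -> legal
B mobility = 5
-- W to move --
(0,1): flips 1 -> legal
(0,2): flips 1 -> legal
(0,3): no bracket -> illegal
(1,1): flips 1 -> legal
(2,0): no bracket -> illegal
(2,1): no bracket -> illegal
(2,4): no bracket -> illegal
(3,4): no bracket -> illegal
(3,5): no bracket -> illegal
(4,0): flips 1 -> legal
(4,1): flips 1 -> legal
(4,2): flips 1 -> legal
(4,3): flips 1 -> legal
(4,5): no bracket -> illegal
(5,3): no bracket -> illegal
(5,4): no bracket -> illegal
(5,5): flips 2 -> legal
W mobility = 8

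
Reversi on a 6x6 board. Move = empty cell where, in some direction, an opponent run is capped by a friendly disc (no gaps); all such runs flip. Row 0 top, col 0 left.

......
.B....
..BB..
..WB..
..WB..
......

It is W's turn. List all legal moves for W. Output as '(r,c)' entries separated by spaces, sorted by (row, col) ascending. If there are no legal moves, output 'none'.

Answer: (1,2) (1,4) (2,4) (3,4) (4,4) (5,4)

Derivation:
(0,0): no bracket -> illegal
(0,1): no bracket -> illegal
(0,2): no bracket -> illegal
(1,0): no bracket -> illegal
(1,2): flips 1 -> legal
(1,3): no bracket -> illegal
(1,4): flips 1 -> legal
(2,0): no bracket -> illegal
(2,1): no bracket -> illegal
(2,4): flips 1 -> legal
(3,1): no bracket -> illegal
(3,4): flips 1 -> legal
(4,4): flips 1 -> legal
(5,2): no bracket -> illegal
(5,3): no bracket -> illegal
(5,4): flips 1 -> legal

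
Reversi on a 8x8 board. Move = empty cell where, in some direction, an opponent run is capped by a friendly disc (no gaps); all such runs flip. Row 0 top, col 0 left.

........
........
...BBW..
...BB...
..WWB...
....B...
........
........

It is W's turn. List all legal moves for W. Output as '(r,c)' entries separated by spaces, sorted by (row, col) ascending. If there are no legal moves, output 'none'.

Answer: (1,3) (1,5) (2,2) (4,5) (6,5)

Derivation:
(1,2): no bracket -> illegal
(1,3): flips 2 -> legal
(1,4): no bracket -> illegal
(1,5): flips 2 -> legal
(2,2): flips 2 -> legal
(3,2): no bracket -> illegal
(3,5): no bracket -> illegal
(4,5): flips 1 -> legal
(5,3): no bracket -> illegal
(5,5): no bracket -> illegal
(6,3): no bracket -> illegal
(6,4): no bracket -> illegal
(6,5): flips 1 -> legal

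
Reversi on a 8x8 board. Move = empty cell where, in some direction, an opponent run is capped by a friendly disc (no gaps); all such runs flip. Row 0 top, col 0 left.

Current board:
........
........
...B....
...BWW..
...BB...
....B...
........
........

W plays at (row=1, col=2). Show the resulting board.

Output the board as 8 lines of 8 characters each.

Place W at (1,2); scan 8 dirs for brackets.
Dir NW: first cell '.' (not opp) -> no flip
Dir N: first cell '.' (not opp) -> no flip
Dir NE: first cell '.' (not opp) -> no flip
Dir W: first cell '.' (not opp) -> no flip
Dir E: first cell '.' (not opp) -> no flip
Dir SW: first cell '.' (not opp) -> no flip
Dir S: first cell '.' (not opp) -> no flip
Dir SE: opp run (2,3) capped by W -> flip
All flips: (2,3)

Answer: ........
..W.....
...W....
...BWW..
...BB...
....B...
........
........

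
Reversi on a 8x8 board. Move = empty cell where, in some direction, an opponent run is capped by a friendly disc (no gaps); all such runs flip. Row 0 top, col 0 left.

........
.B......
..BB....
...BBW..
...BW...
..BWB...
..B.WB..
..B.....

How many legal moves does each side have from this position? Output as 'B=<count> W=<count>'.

-- B to move --
(2,4): no bracket -> illegal
(2,5): no bracket -> illegal
(2,6): flips 3 -> legal
(3,6): flips 1 -> legal
(4,2): no bracket -> illegal
(4,5): flips 1 -> legal
(4,6): no bracket -> illegal
(5,5): flips 1 -> legal
(6,3): flips 2 -> legal
(7,3): no bracket -> illegal
(7,4): flips 1 -> legal
(7,5): no bracket -> illegal
B mobility = 6
-- W to move --
(0,0): flips 3 -> legal
(0,1): no bracket -> illegal
(0,2): no bracket -> illegal
(1,0): no bracket -> illegal
(1,2): no bracket -> illegal
(1,3): flips 3 -> legal
(1,4): no bracket -> illegal
(2,0): no bracket -> illegal
(2,1): no bracket -> illegal
(2,4): flips 1 -> legal
(2,5): no bracket -> illegal
(3,1): no bracket -> illegal
(3,2): flips 2 -> legal
(4,1): no bracket -> illegal
(4,2): flips 1 -> legal
(4,5): no bracket -> illegal
(5,1): flips 1 -> legal
(5,5): flips 1 -> legal
(5,6): no bracket -> illegal
(6,1): no bracket -> illegal
(6,3): no bracket -> illegal
(6,6): flips 1 -> legal
(7,1): flips 1 -> legal
(7,3): no bracket -> illegal
(7,4): no bracket -> illegal
(7,5): no bracket -> illegal
(7,6): no bracket -> illegal
W mobility = 9

Answer: B=6 W=9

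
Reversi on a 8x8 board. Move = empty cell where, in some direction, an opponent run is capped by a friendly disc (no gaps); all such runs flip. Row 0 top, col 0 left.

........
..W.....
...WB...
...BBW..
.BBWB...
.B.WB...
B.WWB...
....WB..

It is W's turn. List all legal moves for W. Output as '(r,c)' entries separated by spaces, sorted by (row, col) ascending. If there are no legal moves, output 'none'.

Answer: (1,3) (1,4) (2,5) (3,1) (3,2) (4,0) (4,5) (5,5) (6,5) (7,6)

Derivation:
(1,3): flips 1 -> legal
(1,4): flips 5 -> legal
(1,5): no bracket -> illegal
(2,2): no bracket -> illegal
(2,5): flips 2 -> legal
(3,0): no bracket -> illegal
(3,1): flips 1 -> legal
(3,2): flips 2 -> legal
(4,0): flips 3 -> legal
(4,5): flips 3 -> legal
(5,0): no bracket -> illegal
(5,2): no bracket -> illegal
(5,5): flips 1 -> legal
(6,1): no bracket -> illegal
(6,5): flips 2 -> legal
(6,6): no bracket -> illegal
(7,0): no bracket -> illegal
(7,1): no bracket -> illegal
(7,3): no bracket -> illegal
(7,6): flips 1 -> legal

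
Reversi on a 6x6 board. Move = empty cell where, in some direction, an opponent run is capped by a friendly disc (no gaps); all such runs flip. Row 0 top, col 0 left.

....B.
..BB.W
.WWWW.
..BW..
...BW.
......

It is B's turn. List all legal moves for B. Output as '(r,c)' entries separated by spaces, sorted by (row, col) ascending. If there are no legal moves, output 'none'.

(0,5): no bracket -> illegal
(1,0): flips 1 -> legal
(1,1): no bracket -> illegal
(1,4): flips 1 -> legal
(2,0): no bracket -> illegal
(2,5): no bracket -> illegal
(3,0): flips 1 -> legal
(3,1): flips 1 -> legal
(3,4): flips 2 -> legal
(3,5): flips 1 -> legal
(4,2): no bracket -> illegal
(4,5): flips 1 -> legal
(5,3): no bracket -> illegal
(5,4): no bracket -> illegal
(5,5): no bracket -> illegal

Answer: (1,0) (1,4) (3,0) (3,1) (3,4) (3,5) (4,5)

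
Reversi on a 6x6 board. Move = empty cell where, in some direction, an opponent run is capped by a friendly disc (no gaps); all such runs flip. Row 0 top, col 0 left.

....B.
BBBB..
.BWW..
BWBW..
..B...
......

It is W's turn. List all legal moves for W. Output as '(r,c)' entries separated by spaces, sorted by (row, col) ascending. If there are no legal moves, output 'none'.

(0,0): flips 1 -> legal
(0,1): flips 3 -> legal
(0,2): flips 1 -> legal
(0,3): flips 1 -> legal
(0,5): no bracket -> illegal
(1,4): no bracket -> illegal
(1,5): no bracket -> illegal
(2,0): flips 1 -> legal
(2,4): no bracket -> illegal
(4,0): no bracket -> illegal
(4,1): flips 1 -> legal
(4,3): no bracket -> illegal
(5,1): flips 1 -> legal
(5,2): flips 2 -> legal
(5,3): flips 1 -> legal

Answer: (0,0) (0,1) (0,2) (0,3) (2,0) (4,1) (5,1) (5,2) (5,3)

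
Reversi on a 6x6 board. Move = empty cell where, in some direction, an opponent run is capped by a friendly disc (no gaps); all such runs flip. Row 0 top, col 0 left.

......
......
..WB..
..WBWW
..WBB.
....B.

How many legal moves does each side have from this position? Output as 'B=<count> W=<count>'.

Answer: B=8 W=7

Derivation:
-- B to move --
(1,1): flips 1 -> legal
(1,2): no bracket -> illegal
(1,3): no bracket -> illegal
(2,1): flips 2 -> legal
(2,4): flips 1 -> legal
(2,5): flips 1 -> legal
(3,1): flips 1 -> legal
(4,1): flips 2 -> legal
(4,5): flips 1 -> legal
(5,1): flips 1 -> legal
(5,2): no bracket -> illegal
(5,3): no bracket -> illegal
B mobility = 8
-- W to move --
(1,2): flips 1 -> legal
(1,3): no bracket -> illegal
(1,4): flips 1 -> legal
(2,4): flips 2 -> legal
(4,5): flips 2 -> legal
(5,2): flips 1 -> legal
(5,3): flips 1 -> legal
(5,5): flips 2 -> legal
W mobility = 7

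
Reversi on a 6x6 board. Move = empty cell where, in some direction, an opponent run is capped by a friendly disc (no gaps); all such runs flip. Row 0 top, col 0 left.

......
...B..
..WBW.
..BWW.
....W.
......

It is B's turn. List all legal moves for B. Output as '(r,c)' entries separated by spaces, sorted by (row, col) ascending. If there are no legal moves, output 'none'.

(1,1): no bracket -> illegal
(1,2): flips 1 -> legal
(1,4): no bracket -> illegal
(1,5): no bracket -> illegal
(2,1): flips 1 -> legal
(2,5): flips 1 -> legal
(3,1): flips 1 -> legal
(3,5): flips 3 -> legal
(4,2): no bracket -> illegal
(4,3): flips 1 -> legal
(4,5): flips 1 -> legal
(5,3): no bracket -> illegal
(5,4): no bracket -> illegal
(5,5): no bracket -> illegal

Answer: (1,2) (2,1) (2,5) (3,1) (3,5) (4,3) (4,5)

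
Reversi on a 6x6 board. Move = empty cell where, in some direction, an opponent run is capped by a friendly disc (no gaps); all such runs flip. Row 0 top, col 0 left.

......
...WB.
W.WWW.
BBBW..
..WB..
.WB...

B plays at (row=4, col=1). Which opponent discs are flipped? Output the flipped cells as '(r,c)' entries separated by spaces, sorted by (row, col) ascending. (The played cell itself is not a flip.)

Answer: (4,2)

Derivation:
Dir NW: first cell 'B' (not opp) -> no flip
Dir N: first cell 'B' (not opp) -> no flip
Dir NE: first cell 'B' (not opp) -> no flip
Dir W: first cell '.' (not opp) -> no flip
Dir E: opp run (4,2) capped by B -> flip
Dir SW: first cell '.' (not opp) -> no flip
Dir S: opp run (5,1), next=edge -> no flip
Dir SE: first cell 'B' (not opp) -> no flip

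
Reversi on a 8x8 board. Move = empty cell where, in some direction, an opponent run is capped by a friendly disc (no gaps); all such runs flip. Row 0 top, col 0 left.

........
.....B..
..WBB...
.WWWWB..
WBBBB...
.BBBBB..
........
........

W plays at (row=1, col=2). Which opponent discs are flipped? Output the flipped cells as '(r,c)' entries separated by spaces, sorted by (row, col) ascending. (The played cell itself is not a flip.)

Answer: (2,3)

Derivation:
Dir NW: first cell '.' (not opp) -> no flip
Dir N: first cell '.' (not opp) -> no flip
Dir NE: first cell '.' (not opp) -> no flip
Dir W: first cell '.' (not opp) -> no flip
Dir E: first cell '.' (not opp) -> no flip
Dir SW: first cell '.' (not opp) -> no flip
Dir S: first cell 'W' (not opp) -> no flip
Dir SE: opp run (2,3) capped by W -> flip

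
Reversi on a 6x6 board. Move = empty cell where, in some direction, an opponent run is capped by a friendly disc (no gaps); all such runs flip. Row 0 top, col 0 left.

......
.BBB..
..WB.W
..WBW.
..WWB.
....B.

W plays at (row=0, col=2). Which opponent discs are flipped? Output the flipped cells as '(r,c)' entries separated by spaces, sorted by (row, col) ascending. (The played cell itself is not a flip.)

Dir NW: edge -> no flip
Dir N: edge -> no flip
Dir NE: edge -> no flip
Dir W: first cell '.' (not opp) -> no flip
Dir E: first cell '.' (not opp) -> no flip
Dir SW: opp run (1,1), next='.' -> no flip
Dir S: opp run (1,2) capped by W -> flip
Dir SE: opp run (1,3), next='.' -> no flip

Answer: (1,2)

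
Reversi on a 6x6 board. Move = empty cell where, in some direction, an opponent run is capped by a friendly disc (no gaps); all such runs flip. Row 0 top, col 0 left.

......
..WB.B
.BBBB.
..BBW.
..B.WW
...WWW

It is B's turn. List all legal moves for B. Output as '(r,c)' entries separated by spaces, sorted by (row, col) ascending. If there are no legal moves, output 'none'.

Answer: (0,1) (0,2) (0,3) (1,1) (3,5)

Derivation:
(0,1): flips 1 -> legal
(0,2): flips 1 -> legal
(0,3): flips 1 -> legal
(1,1): flips 1 -> legal
(2,5): no bracket -> illegal
(3,5): flips 1 -> legal
(4,3): no bracket -> illegal
(5,2): no bracket -> illegal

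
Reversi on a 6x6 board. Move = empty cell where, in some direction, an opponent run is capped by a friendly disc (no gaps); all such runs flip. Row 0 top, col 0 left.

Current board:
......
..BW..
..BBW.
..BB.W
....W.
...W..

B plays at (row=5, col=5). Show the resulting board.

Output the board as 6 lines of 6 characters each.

Place B at (5,5); scan 8 dirs for brackets.
Dir NW: opp run (4,4) capped by B -> flip
Dir N: first cell '.' (not opp) -> no flip
Dir NE: edge -> no flip
Dir W: first cell '.' (not opp) -> no flip
Dir E: edge -> no flip
Dir SW: edge -> no flip
Dir S: edge -> no flip
Dir SE: edge -> no flip
All flips: (4,4)

Answer: ......
..BW..
..BBW.
..BB.W
....B.
...W.B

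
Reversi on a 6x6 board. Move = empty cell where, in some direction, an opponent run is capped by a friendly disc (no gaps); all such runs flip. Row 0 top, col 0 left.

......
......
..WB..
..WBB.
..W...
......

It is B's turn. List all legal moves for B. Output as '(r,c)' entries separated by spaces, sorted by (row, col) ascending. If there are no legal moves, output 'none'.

(1,1): flips 1 -> legal
(1,2): no bracket -> illegal
(1,3): no bracket -> illegal
(2,1): flips 1 -> legal
(3,1): flips 1 -> legal
(4,1): flips 1 -> legal
(4,3): no bracket -> illegal
(5,1): flips 1 -> legal
(5,2): no bracket -> illegal
(5,3): no bracket -> illegal

Answer: (1,1) (2,1) (3,1) (4,1) (5,1)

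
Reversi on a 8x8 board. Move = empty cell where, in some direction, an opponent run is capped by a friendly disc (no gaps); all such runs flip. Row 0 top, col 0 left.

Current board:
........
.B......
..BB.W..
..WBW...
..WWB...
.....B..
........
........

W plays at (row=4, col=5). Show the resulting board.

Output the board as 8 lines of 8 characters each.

Place W at (4,5); scan 8 dirs for brackets.
Dir NW: first cell 'W' (not opp) -> no flip
Dir N: first cell '.' (not opp) -> no flip
Dir NE: first cell '.' (not opp) -> no flip
Dir W: opp run (4,4) capped by W -> flip
Dir E: first cell '.' (not opp) -> no flip
Dir SW: first cell '.' (not opp) -> no flip
Dir S: opp run (5,5), next='.' -> no flip
Dir SE: first cell '.' (not opp) -> no flip
All flips: (4,4)

Answer: ........
.B......
..BB.W..
..WBW...
..WWWW..
.....B..
........
........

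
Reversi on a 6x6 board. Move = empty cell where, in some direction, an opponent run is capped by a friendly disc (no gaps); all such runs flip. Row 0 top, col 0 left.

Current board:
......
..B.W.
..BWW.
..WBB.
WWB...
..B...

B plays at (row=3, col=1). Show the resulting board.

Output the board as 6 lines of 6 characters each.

Answer: ......
..B.W.
..BWW.
.BBBB.
WWB...
..B...

Derivation:
Place B at (3,1); scan 8 dirs for brackets.
Dir NW: first cell '.' (not opp) -> no flip
Dir N: first cell '.' (not opp) -> no flip
Dir NE: first cell 'B' (not opp) -> no flip
Dir W: first cell '.' (not opp) -> no flip
Dir E: opp run (3,2) capped by B -> flip
Dir SW: opp run (4,0), next=edge -> no flip
Dir S: opp run (4,1), next='.' -> no flip
Dir SE: first cell 'B' (not opp) -> no flip
All flips: (3,2)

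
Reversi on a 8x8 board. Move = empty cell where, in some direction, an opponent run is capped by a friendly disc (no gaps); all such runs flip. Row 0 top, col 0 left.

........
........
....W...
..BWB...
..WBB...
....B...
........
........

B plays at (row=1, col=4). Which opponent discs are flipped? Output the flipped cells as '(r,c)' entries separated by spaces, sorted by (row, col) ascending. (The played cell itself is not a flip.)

Answer: (2,4)

Derivation:
Dir NW: first cell '.' (not opp) -> no flip
Dir N: first cell '.' (not opp) -> no flip
Dir NE: first cell '.' (not opp) -> no flip
Dir W: first cell '.' (not opp) -> no flip
Dir E: first cell '.' (not opp) -> no flip
Dir SW: first cell '.' (not opp) -> no flip
Dir S: opp run (2,4) capped by B -> flip
Dir SE: first cell '.' (not opp) -> no flip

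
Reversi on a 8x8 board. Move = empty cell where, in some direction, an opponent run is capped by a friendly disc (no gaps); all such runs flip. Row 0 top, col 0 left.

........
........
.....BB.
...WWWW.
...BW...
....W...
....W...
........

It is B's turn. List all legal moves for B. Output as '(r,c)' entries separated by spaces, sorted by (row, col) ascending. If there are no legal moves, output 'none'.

(2,2): no bracket -> illegal
(2,3): flips 1 -> legal
(2,4): no bracket -> illegal
(2,7): no bracket -> illegal
(3,2): no bracket -> illegal
(3,7): no bracket -> illegal
(4,2): no bracket -> illegal
(4,5): flips 2 -> legal
(4,6): flips 1 -> legal
(4,7): flips 1 -> legal
(5,3): flips 2 -> legal
(5,5): no bracket -> illegal
(6,3): no bracket -> illegal
(6,5): flips 1 -> legal
(7,3): no bracket -> illegal
(7,4): no bracket -> illegal
(7,5): no bracket -> illegal

Answer: (2,3) (4,5) (4,6) (4,7) (5,3) (6,5)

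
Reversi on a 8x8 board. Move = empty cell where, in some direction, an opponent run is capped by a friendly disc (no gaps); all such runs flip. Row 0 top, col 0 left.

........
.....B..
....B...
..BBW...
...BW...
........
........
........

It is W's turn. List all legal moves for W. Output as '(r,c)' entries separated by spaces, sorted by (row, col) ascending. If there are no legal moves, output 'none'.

Answer: (1,4) (2,2) (3,1) (4,2) (5,2)

Derivation:
(0,4): no bracket -> illegal
(0,5): no bracket -> illegal
(0,6): no bracket -> illegal
(1,3): no bracket -> illegal
(1,4): flips 1 -> legal
(1,6): no bracket -> illegal
(2,1): no bracket -> illegal
(2,2): flips 1 -> legal
(2,3): no bracket -> illegal
(2,5): no bracket -> illegal
(2,6): no bracket -> illegal
(3,1): flips 2 -> legal
(3,5): no bracket -> illegal
(4,1): no bracket -> illegal
(4,2): flips 1 -> legal
(5,2): flips 1 -> legal
(5,3): no bracket -> illegal
(5,4): no bracket -> illegal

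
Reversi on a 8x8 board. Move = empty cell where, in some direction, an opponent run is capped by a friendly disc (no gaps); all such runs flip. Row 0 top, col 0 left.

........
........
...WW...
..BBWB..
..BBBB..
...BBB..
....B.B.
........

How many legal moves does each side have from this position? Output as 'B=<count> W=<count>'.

Answer: B=5 W=9

Derivation:
-- B to move --
(1,2): flips 2 -> legal
(1,3): flips 2 -> legal
(1,4): flips 3 -> legal
(1,5): flips 1 -> legal
(2,2): no bracket -> illegal
(2,5): flips 1 -> legal
B mobility = 5
-- W to move --
(2,1): no bracket -> illegal
(2,2): no bracket -> illegal
(2,5): no bracket -> illegal
(2,6): no bracket -> illegal
(3,1): flips 2 -> legal
(3,6): flips 1 -> legal
(4,1): flips 1 -> legal
(4,6): flips 1 -> legal
(5,1): flips 2 -> legal
(5,2): flips 1 -> legal
(5,6): flips 1 -> legal
(5,7): no bracket -> illegal
(6,2): no bracket -> illegal
(6,3): flips 3 -> legal
(6,5): no bracket -> illegal
(6,7): no bracket -> illegal
(7,3): no bracket -> illegal
(7,4): flips 3 -> legal
(7,5): no bracket -> illegal
(7,6): no bracket -> illegal
(7,7): no bracket -> illegal
W mobility = 9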